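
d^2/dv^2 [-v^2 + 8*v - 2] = -2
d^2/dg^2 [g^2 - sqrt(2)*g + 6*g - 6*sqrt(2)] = 2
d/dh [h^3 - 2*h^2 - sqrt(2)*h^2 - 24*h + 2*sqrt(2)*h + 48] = 3*h^2 - 4*h - 2*sqrt(2)*h - 24 + 2*sqrt(2)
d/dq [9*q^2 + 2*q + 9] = 18*q + 2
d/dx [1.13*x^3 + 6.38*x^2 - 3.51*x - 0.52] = 3.39*x^2 + 12.76*x - 3.51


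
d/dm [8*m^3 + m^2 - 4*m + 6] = 24*m^2 + 2*m - 4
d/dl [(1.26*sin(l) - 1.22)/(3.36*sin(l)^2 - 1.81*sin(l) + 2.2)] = (-4.2336*sin(l)^2 + 8.1984*sin(l) + 0.5638)*cos(l)/(11.2896*sin(l)^4 - 12.1632*sin(l)^3 + 18.0601*sin(l)^2 - 7.964*sin(l) + 4.84)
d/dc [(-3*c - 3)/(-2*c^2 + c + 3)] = -6/(4*c^2 - 12*c + 9)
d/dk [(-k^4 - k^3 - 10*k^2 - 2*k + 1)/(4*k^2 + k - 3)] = (-8*k^5 - 7*k^4 + 10*k^3 + 7*k^2 + 52*k + 5)/(16*k^4 + 8*k^3 - 23*k^2 - 6*k + 9)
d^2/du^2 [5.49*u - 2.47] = 0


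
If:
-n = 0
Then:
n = 0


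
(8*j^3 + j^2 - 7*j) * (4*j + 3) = 32*j^4 + 28*j^3 - 25*j^2 - 21*j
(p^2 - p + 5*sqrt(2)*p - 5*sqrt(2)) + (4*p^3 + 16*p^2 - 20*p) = 4*p^3 + 17*p^2 - 21*p + 5*sqrt(2)*p - 5*sqrt(2)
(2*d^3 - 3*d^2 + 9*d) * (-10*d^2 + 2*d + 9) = -20*d^5 + 34*d^4 - 78*d^3 - 9*d^2 + 81*d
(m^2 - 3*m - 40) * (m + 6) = m^3 + 3*m^2 - 58*m - 240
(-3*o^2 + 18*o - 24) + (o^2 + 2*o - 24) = -2*o^2 + 20*o - 48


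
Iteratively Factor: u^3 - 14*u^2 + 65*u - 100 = (u - 5)*(u^2 - 9*u + 20) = (u - 5)^2*(u - 4)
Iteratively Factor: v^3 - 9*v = (v - 3)*(v^2 + 3*v) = (v - 3)*(v + 3)*(v)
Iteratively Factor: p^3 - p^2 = (p)*(p^2 - p) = p^2*(p - 1)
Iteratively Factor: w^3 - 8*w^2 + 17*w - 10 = (w - 1)*(w^2 - 7*w + 10) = (w - 5)*(w - 1)*(w - 2)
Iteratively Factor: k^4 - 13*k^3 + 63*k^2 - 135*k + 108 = (k - 3)*(k^3 - 10*k^2 + 33*k - 36) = (k - 4)*(k - 3)*(k^2 - 6*k + 9) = (k - 4)*(k - 3)^2*(k - 3)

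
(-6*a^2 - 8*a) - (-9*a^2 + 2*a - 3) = 3*a^2 - 10*a + 3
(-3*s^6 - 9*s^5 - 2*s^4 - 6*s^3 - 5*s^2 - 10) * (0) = 0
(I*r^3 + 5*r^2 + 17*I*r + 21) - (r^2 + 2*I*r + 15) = I*r^3 + 4*r^2 + 15*I*r + 6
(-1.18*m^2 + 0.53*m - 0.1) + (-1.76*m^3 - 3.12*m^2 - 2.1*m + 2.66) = -1.76*m^3 - 4.3*m^2 - 1.57*m + 2.56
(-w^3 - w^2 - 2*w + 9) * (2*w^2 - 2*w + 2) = -2*w^5 - 4*w^3 + 20*w^2 - 22*w + 18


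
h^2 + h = h*(h + 1)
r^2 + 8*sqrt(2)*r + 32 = (r + 4*sqrt(2))^2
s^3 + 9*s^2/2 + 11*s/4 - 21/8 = (s - 1/2)*(s + 3/2)*(s + 7/2)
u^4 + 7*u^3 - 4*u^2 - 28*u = u*(u - 2)*(u + 2)*(u + 7)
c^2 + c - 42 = (c - 6)*(c + 7)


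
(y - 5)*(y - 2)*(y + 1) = y^3 - 6*y^2 + 3*y + 10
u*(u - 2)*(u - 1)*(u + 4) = u^4 + u^3 - 10*u^2 + 8*u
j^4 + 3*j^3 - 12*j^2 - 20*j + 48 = (j - 2)^2*(j + 3)*(j + 4)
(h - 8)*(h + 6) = h^2 - 2*h - 48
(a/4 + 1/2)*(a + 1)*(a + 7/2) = a^3/4 + 13*a^2/8 + 25*a/8 + 7/4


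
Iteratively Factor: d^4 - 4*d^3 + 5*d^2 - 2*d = (d - 2)*(d^3 - 2*d^2 + d) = d*(d - 2)*(d^2 - 2*d + 1) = d*(d - 2)*(d - 1)*(d - 1)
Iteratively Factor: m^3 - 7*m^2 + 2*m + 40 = (m - 4)*(m^2 - 3*m - 10) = (m - 4)*(m + 2)*(m - 5)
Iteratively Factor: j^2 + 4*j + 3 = (j + 1)*(j + 3)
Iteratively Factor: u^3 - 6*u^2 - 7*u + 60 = (u + 3)*(u^2 - 9*u + 20) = (u - 5)*(u + 3)*(u - 4)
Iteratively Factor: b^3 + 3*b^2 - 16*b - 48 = (b + 3)*(b^2 - 16) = (b - 4)*(b + 3)*(b + 4)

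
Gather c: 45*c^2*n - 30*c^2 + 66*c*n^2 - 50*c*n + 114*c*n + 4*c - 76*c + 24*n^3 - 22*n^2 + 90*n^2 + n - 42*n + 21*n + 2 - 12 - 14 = c^2*(45*n - 30) + c*(66*n^2 + 64*n - 72) + 24*n^3 + 68*n^2 - 20*n - 24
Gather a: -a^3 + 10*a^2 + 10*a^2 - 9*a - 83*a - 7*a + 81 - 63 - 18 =-a^3 + 20*a^2 - 99*a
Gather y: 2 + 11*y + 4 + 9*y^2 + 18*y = 9*y^2 + 29*y + 6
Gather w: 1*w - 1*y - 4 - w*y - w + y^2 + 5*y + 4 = -w*y + y^2 + 4*y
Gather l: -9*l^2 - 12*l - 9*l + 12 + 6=-9*l^2 - 21*l + 18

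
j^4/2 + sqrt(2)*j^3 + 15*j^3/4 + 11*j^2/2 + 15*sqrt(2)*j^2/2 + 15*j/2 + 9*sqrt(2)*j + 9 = (j/2 + sqrt(2)/2)*(j + 3/2)*(j + 6)*(j + sqrt(2))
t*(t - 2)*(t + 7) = t^3 + 5*t^2 - 14*t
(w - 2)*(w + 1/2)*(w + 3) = w^3 + 3*w^2/2 - 11*w/2 - 3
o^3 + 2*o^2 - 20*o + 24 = (o - 2)^2*(o + 6)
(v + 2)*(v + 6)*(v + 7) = v^3 + 15*v^2 + 68*v + 84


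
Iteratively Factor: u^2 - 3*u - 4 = (u + 1)*(u - 4)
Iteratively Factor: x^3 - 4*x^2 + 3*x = (x)*(x^2 - 4*x + 3) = x*(x - 3)*(x - 1)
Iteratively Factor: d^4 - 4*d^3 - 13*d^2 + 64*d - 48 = (d - 1)*(d^3 - 3*d^2 - 16*d + 48) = (d - 4)*(d - 1)*(d^2 + d - 12) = (d - 4)*(d - 1)*(d + 4)*(d - 3)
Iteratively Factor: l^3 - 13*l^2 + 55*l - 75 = (l - 5)*(l^2 - 8*l + 15) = (l - 5)*(l - 3)*(l - 5)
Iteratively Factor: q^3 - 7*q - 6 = (q + 2)*(q^2 - 2*q - 3) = (q + 1)*(q + 2)*(q - 3)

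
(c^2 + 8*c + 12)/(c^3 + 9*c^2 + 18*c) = (c + 2)/(c*(c + 3))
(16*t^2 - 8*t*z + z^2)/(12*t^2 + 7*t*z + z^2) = (16*t^2 - 8*t*z + z^2)/(12*t^2 + 7*t*z + z^2)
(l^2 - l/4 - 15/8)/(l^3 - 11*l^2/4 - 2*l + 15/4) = (l - 3/2)/(l^2 - 4*l + 3)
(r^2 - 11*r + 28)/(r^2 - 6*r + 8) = (r - 7)/(r - 2)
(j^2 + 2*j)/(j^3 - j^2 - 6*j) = 1/(j - 3)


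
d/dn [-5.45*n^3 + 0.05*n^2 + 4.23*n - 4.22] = -16.35*n^2 + 0.1*n + 4.23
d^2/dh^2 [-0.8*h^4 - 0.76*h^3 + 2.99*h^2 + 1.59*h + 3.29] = -9.6*h^2 - 4.56*h + 5.98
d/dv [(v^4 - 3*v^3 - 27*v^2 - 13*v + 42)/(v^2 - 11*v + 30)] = 2*(v^5 - 18*v^4 + 93*v^3 + 20*v^2 - 852*v + 36)/(v^4 - 22*v^3 + 181*v^2 - 660*v + 900)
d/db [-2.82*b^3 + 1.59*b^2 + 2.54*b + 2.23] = -8.46*b^2 + 3.18*b + 2.54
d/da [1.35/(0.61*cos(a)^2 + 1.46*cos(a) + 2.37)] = (1.647*cos(a) + 1.971)*sin(a)/(0.61*cos(a)^2 + 1.46*cos(a) + 2.37)^2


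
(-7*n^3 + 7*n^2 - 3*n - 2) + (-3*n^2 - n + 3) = -7*n^3 + 4*n^2 - 4*n + 1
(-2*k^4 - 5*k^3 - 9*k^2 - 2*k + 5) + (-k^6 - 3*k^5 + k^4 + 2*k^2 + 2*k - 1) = -k^6 - 3*k^5 - k^4 - 5*k^3 - 7*k^2 + 4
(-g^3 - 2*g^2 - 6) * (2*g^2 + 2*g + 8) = -2*g^5 - 6*g^4 - 12*g^3 - 28*g^2 - 12*g - 48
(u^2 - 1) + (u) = u^2 + u - 1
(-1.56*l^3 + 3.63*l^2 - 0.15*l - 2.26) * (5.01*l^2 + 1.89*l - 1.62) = -7.8156*l^5 + 15.2379*l^4 + 8.6364*l^3 - 17.4867*l^2 - 4.0284*l + 3.6612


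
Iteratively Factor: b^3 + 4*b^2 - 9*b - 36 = (b - 3)*(b^2 + 7*b + 12) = (b - 3)*(b + 4)*(b + 3)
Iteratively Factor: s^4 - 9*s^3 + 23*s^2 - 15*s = (s - 5)*(s^3 - 4*s^2 + 3*s) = (s - 5)*(s - 3)*(s^2 - s) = s*(s - 5)*(s - 3)*(s - 1)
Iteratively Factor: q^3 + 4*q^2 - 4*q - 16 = (q + 2)*(q^2 + 2*q - 8) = (q + 2)*(q + 4)*(q - 2)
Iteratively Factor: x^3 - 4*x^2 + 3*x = (x - 3)*(x^2 - x) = (x - 3)*(x - 1)*(x)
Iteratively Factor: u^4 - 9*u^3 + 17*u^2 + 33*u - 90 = (u - 3)*(u^3 - 6*u^2 - u + 30) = (u - 3)^2*(u^2 - 3*u - 10) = (u - 3)^2*(u + 2)*(u - 5)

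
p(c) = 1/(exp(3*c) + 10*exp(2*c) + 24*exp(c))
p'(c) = (-3*exp(3*c) - 20*exp(2*c) - 24*exp(c))/(exp(3*c) + 10*exp(2*c) + 24*exp(c))^2 = (-3*exp(2*c) - 20*exp(c) - 24)*exp(-c)/(exp(2*c) + 10*exp(c) + 24)^2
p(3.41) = 0.00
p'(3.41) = -0.00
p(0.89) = 0.01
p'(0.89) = -0.01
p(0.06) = 0.03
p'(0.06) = -0.04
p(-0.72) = 0.07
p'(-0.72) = -0.08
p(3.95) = 0.00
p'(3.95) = -0.00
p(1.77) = 0.00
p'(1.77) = -0.00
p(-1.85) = 0.25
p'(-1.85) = -0.26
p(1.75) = 0.00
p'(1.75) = -0.00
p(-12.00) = 6781.43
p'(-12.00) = -6781.45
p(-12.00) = 6781.43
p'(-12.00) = -6781.45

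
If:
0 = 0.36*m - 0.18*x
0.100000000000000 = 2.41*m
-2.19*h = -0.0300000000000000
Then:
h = 0.01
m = 0.04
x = 0.08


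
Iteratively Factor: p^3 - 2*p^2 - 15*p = (p - 5)*(p^2 + 3*p) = (p - 5)*(p + 3)*(p)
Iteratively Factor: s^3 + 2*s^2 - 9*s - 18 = (s - 3)*(s^2 + 5*s + 6) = (s - 3)*(s + 3)*(s + 2)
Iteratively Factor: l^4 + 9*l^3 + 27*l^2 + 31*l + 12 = (l + 3)*(l^3 + 6*l^2 + 9*l + 4) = (l + 3)*(l + 4)*(l^2 + 2*l + 1) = (l + 1)*(l + 3)*(l + 4)*(l + 1)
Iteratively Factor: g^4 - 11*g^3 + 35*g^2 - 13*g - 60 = (g + 1)*(g^3 - 12*g^2 + 47*g - 60) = (g - 4)*(g + 1)*(g^2 - 8*g + 15) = (g - 4)*(g - 3)*(g + 1)*(g - 5)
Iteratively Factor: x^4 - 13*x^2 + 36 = (x + 2)*(x^3 - 2*x^2 - 9*x + 18) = (x - 2)*(x + 2)*(x^2 - 9) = (x - 3)*(x - 2)*(x + 2)*(x + 3)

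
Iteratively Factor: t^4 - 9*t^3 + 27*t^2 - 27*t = (t - 3)*(t^3 - 6*t^2 + 9*t) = (t - 3)^2*(t^2 - 3*t) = t*(t - 3)^2*(t - 3)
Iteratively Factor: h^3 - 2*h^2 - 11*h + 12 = (h - 1)*(h^2 - h - 12) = (h - 1)*(h + 3)*(h - 4)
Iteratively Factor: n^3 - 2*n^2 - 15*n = (n)*(n^2 - 2*n - 15) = n*(n + 3)*(n - 5)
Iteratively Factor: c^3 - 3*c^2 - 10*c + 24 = (c - 4)*(c^2 + c - 6) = (c - 4)*(c - 2)*(c + 3)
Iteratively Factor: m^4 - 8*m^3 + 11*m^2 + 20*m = (m)*(m^3 - 8*m^2 + 11*m + 20) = m*(m + 1)*(m^2 - 9*m + 20) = m*(m - 5)*(m + 1)*(m - 4)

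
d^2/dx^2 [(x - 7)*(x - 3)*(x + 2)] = 6*x - 16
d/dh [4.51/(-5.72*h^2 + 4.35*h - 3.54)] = (51.5944*h - 19.6185)/(5.72*h^2 - 4.35*h + 3.54)^2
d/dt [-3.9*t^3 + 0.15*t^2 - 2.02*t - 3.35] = -11.7*t^2 + 0.3*t - 2.02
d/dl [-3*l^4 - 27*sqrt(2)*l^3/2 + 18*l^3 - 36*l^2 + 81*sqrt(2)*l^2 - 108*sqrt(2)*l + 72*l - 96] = -12*l^3 - 81*sqrt(2)*l^2/2 + 54*l^2 - 72*l + 162*sqrt(2)*l - 108*sqrt(2) + 72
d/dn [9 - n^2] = -2*n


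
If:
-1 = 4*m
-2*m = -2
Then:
No Solution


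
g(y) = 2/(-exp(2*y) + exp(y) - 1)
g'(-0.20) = 1.44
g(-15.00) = -2.00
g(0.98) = -0.37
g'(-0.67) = 0.04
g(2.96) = -0.01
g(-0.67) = -2.67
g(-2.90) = -2.11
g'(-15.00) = 0.00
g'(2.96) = 0.01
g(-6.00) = -2.00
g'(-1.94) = -0.27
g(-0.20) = -2.35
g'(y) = 2*(2*exp(2*y) - exp(y))/(-exp(2*y) + exp(y) - 1)^2 = (4*exp(y) - 2)*exp(y)/(exp(2*y) - exp(y) + 1)^2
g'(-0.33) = 0.99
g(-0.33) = -2.51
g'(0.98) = 0.78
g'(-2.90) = -0.11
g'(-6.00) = 0.00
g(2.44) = -0.02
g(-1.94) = -2.28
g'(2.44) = 0.03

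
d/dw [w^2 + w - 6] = 2*w + 1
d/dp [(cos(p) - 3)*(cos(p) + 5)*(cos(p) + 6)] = 3*sin(p)^3 - 16*sin(p)*cos(p)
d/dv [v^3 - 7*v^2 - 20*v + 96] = 3*v^2 - 14*v - 20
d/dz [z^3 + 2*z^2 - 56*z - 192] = 3*z^2 + 4*z - 56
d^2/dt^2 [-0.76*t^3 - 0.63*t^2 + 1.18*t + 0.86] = -4.56*t - 1.26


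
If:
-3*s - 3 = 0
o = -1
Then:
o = -1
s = -1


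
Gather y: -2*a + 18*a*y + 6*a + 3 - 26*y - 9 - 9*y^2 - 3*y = 4*a - 9*y^2 + y*(18*a - 29) - 6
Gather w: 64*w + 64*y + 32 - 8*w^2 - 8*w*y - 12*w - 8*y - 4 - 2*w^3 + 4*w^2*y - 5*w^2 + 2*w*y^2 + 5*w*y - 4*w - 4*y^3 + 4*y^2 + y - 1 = -2*w^3 + w^2*(4*y - 13) + w*(2*y^2 - 3*y + 48) - 4*y^3 + 4*y^2 + 57*y + 27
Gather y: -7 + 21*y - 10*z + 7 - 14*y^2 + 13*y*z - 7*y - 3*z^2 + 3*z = -14*y^2 + y*(13*z + 14) - 3*z^2 - 7*z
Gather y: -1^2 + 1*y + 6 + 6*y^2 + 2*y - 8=6*y^2 + 3*y - 3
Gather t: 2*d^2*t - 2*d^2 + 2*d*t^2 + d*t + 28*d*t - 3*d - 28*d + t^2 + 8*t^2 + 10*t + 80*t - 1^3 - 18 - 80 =-2*d^2 - 31*d + t^2*(2*d + 9) + t*(2*d^2 + 29*d + 90) - 99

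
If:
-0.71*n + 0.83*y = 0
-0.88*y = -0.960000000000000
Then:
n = 1.28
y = 1.09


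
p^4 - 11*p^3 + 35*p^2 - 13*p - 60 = (p - 5)*(p - 4)*(p - 3)*(p + 1)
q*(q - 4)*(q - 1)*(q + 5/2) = q^4 - 5*q^3/2 - 17*q^2/2 + 10*q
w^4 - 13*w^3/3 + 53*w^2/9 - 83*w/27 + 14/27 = (w - 7/3)*(w - 1)*(w - 2/3)*(w - 1/3)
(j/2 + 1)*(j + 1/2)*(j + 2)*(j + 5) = j^4/2 + 19*j^3/4 + 57*j^2/4 + 16*j + 5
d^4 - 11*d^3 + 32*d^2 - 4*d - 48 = (d - 6)*(d - 4)*(d - 2)*(d + 1)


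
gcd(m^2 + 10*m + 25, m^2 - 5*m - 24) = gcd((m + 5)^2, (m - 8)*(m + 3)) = 1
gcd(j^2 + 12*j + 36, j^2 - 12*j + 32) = 1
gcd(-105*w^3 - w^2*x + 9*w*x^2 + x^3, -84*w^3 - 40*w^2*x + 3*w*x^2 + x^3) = 7*w + x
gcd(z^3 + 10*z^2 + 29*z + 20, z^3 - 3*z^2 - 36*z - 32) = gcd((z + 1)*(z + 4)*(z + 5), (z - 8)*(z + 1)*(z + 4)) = z^2 + 5*z + 4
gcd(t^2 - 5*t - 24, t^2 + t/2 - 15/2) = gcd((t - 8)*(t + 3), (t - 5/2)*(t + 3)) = t + 3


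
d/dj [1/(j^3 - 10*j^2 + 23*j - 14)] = (-3*j^2 + 20*j - 23)/(j^3 - 10*j^2 + 23*j - 14)^2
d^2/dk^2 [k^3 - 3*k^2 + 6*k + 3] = 6*k - 6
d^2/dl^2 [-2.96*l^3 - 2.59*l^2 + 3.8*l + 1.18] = -17.76*l - 5.18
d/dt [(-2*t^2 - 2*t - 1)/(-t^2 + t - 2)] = (-4*t^2 + 6*t + 5)/(t^4 - 2*t^3 + 5*t^2 - 4*t + 4)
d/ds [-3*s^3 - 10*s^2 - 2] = s*(-9*s - 20)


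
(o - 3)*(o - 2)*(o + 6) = o^3 + o^2 - 24*o + 36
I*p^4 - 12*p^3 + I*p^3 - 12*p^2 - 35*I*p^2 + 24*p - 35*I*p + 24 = (p + I)*(p + 3*I)*(p + 8*I)*(I*p + I)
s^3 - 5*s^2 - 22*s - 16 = (s - 8)*(s + 1)*(s + 2)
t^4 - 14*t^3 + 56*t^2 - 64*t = t*(t - 8)*(t - 4)*(t - 2)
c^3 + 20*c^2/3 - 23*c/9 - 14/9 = (c - 2/3)*(c + 1/3)*(c + 7)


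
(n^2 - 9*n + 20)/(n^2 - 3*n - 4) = (n - 5)/(n + 1)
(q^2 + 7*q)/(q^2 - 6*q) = (q + 7)/(q - 6)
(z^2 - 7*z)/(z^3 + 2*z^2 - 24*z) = (z - 7)/(z^2 + 2*z - 24)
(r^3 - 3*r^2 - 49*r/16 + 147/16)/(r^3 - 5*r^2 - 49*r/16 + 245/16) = (r - 3)/(r - 5)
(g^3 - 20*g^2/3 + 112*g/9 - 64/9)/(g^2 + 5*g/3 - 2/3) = (9*g^3 - 60*g^2 + 112*g - 64)/(3*(3*g^2 + 5*g - 2))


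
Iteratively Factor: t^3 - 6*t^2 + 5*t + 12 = (t + 1)*(t^2 - 7*t + 12) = (t - 3)*(t + 1)*(t - 4)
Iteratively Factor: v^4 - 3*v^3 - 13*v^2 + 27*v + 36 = (v + 3)*(v^3 - 6*v^2 + 5*v + 12) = (v + 1)*(v + 3)*(v^2 - 7*v + 12) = (v - 4)*(v + 1)*(v + 3)*(v - 3)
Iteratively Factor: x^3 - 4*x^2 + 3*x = (x)*(x^2 - 4*x + 3) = x*(x - 1)*(x - 3)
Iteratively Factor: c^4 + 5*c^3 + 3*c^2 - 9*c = (c - 1)*(c^3 + 6*c^2 + 9*c) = (c - 1)*(c + 3)*(c^2 + 3*c) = c*(c - 1)*(c + 3)*(c + 3)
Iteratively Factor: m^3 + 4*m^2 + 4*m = (m + 2)*(m^2 + 2*m) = m*(m + 2)*(m + 2)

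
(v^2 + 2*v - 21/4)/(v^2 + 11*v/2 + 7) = (v - 3/2)/(v + 2)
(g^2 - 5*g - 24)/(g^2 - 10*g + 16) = (g + 3)/(g - 2)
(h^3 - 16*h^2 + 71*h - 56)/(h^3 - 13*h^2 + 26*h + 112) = (h - 1)/(h + 2)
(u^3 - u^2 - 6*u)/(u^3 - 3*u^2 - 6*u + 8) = u*(u - 3)/(u^2 - 5*u + 4)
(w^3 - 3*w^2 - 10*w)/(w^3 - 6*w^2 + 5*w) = (w + 2)/(w - 1)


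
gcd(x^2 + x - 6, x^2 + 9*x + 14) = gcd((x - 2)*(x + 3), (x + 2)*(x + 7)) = 1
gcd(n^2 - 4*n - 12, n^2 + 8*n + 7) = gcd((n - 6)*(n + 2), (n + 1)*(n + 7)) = 1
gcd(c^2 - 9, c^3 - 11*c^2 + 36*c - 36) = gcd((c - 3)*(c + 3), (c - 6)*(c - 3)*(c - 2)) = c - 3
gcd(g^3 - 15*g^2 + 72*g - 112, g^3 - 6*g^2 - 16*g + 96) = g - 4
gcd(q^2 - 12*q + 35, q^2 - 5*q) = q - 5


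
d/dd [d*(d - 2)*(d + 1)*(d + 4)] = 4*d^3 + 9*d^2 - 12*d - 8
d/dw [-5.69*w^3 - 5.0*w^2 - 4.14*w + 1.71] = -17.07*w^2 - 10.0*w - 4.14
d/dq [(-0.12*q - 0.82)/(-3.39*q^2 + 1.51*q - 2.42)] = (-0.4068*q^2 - 5.5596*q + 1.5286)/(11.4921*q^4 - 10.2378*q^3 + 18.6877*q^2 - 7.3084*q + 5.8564)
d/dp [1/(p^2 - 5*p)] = (5 - 2*p)/(p^2*(p - 5)^2)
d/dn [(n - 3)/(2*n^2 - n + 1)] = (2*n^2 - n - (n - 3)*(4*n - 1) + 1)/(2*n^2 - n + 1)^2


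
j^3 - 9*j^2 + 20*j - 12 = (j - 6)*(j - 2)*(j - 1)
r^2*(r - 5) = r^3 - 5*r^2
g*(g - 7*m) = g^2 - 7*g*m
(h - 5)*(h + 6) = h^2 + h - 30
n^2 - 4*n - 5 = (n - 5)*(n + 1)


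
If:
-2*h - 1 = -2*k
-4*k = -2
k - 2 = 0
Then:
No Solution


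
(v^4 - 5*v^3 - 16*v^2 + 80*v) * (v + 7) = v^5 + 2*v^4 - 51*v^3 - 32*v^2 + 560*v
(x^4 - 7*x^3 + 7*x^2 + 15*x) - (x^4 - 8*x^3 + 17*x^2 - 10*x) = x^3 - 10*x^2 + 25*x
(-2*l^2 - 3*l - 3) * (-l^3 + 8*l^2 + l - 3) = 2*l^5 - 13*l^4 - 23*l^3 - 21*l^2 + 6*l + 9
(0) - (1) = -1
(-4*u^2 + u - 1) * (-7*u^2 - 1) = 28*u^4 - 7*u^3 + 11*u^2 - u + 1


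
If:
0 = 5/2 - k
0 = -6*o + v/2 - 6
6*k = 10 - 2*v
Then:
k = 5/2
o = -29/24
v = -5/2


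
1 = 1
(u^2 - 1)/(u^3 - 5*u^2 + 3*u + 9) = (u - 1)/(u^2 - 6*u + 9)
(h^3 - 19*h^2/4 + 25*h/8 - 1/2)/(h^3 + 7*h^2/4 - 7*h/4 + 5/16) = 2*(h - 4)/(2*h + 5)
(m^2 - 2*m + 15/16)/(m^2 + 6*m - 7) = (m^2 - 2*m + 15/16)/(m^2 + 6*m - 7)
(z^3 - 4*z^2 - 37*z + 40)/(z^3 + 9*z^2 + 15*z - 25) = (z - 8)/(z + 5)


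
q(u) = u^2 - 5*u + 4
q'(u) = 2*u - 5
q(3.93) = -0.21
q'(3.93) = 2.86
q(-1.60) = 14.56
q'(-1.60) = -8.20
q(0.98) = 0.06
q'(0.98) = -3.04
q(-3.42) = 32.80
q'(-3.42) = -11.84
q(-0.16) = 4.83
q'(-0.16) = -5.32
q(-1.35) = 12.57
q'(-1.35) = -7.70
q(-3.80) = 37.44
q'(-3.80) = -12.60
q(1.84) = -1.81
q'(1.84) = -1.32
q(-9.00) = 130.00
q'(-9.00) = -23.00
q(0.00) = 4.00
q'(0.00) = -5.00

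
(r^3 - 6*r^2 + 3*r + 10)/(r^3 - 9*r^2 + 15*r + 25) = (r - 2)/(r - 5)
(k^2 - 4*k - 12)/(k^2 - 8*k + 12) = (k + 2)/(k - 2)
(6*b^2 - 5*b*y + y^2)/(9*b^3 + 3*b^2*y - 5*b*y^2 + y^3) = (-2*b + y)/(-3*b^2 - 2*b*y + y^2)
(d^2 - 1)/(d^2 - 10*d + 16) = (d^2 - 1)/(d^2 - 10*d + 16)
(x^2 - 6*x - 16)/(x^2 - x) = (x^2 - 6*x - 16)/(x*(x - 1))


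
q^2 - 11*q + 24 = (q - 8)*(q - 3)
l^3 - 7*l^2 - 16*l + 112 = (l - 7)*(l - 4)*(l + 4)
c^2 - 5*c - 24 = (c - 8)*(c + 3)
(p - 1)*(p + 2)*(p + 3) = p^3 + 4*p^2 + p - 6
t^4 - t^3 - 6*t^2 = t^2*(t - 3)*(t + 2)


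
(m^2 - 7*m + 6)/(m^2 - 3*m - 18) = (m - 1)/(m + 3)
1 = 1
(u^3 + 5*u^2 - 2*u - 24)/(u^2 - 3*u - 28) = (u^2 + u - 6)/(u - 7)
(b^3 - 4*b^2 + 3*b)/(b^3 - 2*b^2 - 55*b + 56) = b*(b - 3)/(b^2 - b - 56)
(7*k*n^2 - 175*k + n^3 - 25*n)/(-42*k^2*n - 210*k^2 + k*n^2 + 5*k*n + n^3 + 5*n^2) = (5 - n)/(6*k - n)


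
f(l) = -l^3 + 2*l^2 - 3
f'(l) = -3*l^2 + 4*l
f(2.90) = -10.57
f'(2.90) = -13.63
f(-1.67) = 7.24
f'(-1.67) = -15.05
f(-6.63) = 376.35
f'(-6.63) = -158.39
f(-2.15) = 16.18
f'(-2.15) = -22.47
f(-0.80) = -1.21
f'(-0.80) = -5.12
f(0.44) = -2.70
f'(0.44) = 1.18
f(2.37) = -5.08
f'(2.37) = -7.37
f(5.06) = -81.35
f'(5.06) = -56.57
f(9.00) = -570.00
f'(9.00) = -207.00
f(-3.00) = 42.00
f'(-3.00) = -39.00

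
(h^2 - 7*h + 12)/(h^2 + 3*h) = (h^2 - 7*h + 12)/(h*(h + 3))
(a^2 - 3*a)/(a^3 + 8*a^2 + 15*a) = (a - 3)/(a^2 + 8*a + 15)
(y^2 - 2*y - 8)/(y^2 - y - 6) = (y - 4)/(y - 3)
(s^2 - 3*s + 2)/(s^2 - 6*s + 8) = (s - 1)/(s - 4)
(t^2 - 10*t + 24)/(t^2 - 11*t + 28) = (t - 6)/(t - 7)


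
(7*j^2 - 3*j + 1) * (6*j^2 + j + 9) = 42*j^4 - 11*j^3 + 66*j^2 - 26*j + 9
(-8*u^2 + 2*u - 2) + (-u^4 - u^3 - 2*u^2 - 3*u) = -u^4 - u^3 - 10*u^2 - u - 2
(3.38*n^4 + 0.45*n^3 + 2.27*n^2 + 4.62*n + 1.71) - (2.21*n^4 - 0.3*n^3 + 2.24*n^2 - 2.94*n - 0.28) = 1.17*n^4 + 0.75*n^3 + 0.0299999999999998*n^2 + 7.56*n + 1.99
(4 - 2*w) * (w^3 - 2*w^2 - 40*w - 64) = -2*w^4 + 8*w^3 + 72*w^2 - 32*w - 256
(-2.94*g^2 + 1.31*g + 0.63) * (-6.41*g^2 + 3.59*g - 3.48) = 18.8454*g^4 - 18.9517*g^3 + 10.8958*g^2 - 2.2971*g - 2.1924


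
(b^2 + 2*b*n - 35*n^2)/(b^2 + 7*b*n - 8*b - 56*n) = (b - 5*n)/(b - 8)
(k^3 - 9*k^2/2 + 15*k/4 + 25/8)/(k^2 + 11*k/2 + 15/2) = (8*k^3 - 36*k^2 + 30*k + 25)/(4*(2*k^2 + 11*k + 15))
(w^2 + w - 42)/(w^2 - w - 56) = (w - 6)/(w - 8)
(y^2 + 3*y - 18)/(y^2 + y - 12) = (y + 6)/(y + 4)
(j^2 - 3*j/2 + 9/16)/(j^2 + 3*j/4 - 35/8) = (16*j^2 - 24*j + 9)/(2*(8*j^2 + 6*j - 35))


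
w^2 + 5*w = w*(w + 5)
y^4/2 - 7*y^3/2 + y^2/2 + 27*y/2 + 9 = (y/2 + 1/2)*(y - 6)*(y - 3)*(y + 1)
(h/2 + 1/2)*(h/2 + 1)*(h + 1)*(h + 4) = h^4/4 + 2*h^3 + 21*h^2/4 + 11*h/2 + 2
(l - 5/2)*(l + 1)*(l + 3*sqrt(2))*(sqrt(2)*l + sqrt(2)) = sqrt(2)*l^4 - sqrt(2)*l^3/2 + 6*l^3 - 4*sqrt(2)*l^2 - 3*l^2 - 24*l - 5*sqrt(2)*l/2 - 15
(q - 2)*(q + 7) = q^2 + 5*q - 14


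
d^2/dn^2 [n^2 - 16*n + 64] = 2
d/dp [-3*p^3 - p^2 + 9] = p*(-9*p - 2)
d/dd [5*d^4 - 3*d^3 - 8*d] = 20*d^3 - 9*d^2 - 8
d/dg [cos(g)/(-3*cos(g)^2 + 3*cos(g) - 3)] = sin(g)^3/(3*(sin(g)^2 + cos(g) - 2)^2)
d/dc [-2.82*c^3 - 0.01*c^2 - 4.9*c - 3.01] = -8.46*c^2 - 0.02*c - 4.9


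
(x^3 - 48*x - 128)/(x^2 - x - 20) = (x^2 - 4*x - 32)/(x - 5)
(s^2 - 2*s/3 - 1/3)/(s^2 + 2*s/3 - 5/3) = (3*s + 1)/(3*s + 5)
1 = 1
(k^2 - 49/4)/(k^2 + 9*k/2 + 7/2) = (k - 7/2)/(k + 1)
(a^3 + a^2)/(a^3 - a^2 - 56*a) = a*(a + 1)/(a^2 - a - 56)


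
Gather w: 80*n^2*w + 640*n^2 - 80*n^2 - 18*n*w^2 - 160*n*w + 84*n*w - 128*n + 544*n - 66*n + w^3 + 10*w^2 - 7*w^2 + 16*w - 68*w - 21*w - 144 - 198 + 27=560*n^2 + 350*n + w^3 + w^2*(3 - 18*n) + w*(80*n^2 - 76*n - 73) - 315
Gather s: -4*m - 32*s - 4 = -4*m - 32*s - 4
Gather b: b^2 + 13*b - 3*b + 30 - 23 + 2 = b^2 + 10*b + 9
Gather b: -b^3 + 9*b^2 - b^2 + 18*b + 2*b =-b^3 + 8*b^2 + 20*b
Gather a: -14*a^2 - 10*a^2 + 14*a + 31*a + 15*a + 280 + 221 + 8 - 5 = -24*a^2 + 60*a + 504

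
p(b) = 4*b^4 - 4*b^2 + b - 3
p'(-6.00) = -3407.00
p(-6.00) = 5031.00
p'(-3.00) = -407.00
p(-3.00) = 282.00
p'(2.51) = 233.93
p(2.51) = 133.07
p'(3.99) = 985.42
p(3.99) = 951.11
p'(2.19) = 151.54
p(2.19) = 72.02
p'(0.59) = -0.43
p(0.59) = -3.32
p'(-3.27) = -532.29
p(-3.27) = 408.31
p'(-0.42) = 3.17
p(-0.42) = -4.00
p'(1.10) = 13.50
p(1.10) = -0.88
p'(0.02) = 0.84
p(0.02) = -2.98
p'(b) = 16*b^3 - 8*b + 1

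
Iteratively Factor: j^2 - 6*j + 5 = (j - 1)*(j - 5)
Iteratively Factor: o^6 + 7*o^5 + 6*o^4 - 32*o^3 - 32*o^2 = (o + 4)*(o^5 + 3*o^4 - 6*o^3 - 8*o^2) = (o + 1)*(o + 4)*(o^4 + 2*o^3 - 8*o^2) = (o + 1)*(o + 4)^2*(o^3 - 2*o^2) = o*(o + 1)*(o + 4)^2*(o^2 - 2*o) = o^2*(o + 1)*(o + 4)^2*(o - 2)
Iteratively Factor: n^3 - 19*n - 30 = (n + 2)*(n^2 - 2*n - 15) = (n - 5)*(n + 2)*(n + 3)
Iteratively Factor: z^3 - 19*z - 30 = (z + 2)*(z^2 - 2*z - 15) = (z - 5)*(z + 2)*(z + 3)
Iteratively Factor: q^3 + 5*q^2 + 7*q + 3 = (q + 3)*(q^2 + 2*q + 1) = (q + 1)*(q + 3)*(q + 1)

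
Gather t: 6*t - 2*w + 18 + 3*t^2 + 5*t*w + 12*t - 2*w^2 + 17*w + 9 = 3*t^2 + t*(5*w + 18) - 2*w^2 + 15*w + 27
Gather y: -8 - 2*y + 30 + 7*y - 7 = 5*y + 15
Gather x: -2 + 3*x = 3*x - 2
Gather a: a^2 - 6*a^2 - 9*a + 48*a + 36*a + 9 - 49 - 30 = -5*a^2 + 75*a - 70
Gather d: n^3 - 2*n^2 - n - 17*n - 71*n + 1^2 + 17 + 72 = n^3 - 2*n^2 - 89*n + 90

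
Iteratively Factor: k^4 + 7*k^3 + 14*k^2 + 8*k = (k + 2)*(k^3 + 5*k^2 + 4*k) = k*(k + 2)*(k^2 + 5*k + 4) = k*(k + 1)*(k + 2)*(k + 4)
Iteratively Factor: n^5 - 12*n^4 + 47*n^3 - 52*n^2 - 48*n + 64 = (n - 4)*(n^4 - 8*n^3 + 15*n^2 + 8*n - 16) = (n - 4)^2*(n^3 - 4*n^2 - n + 4) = (n - 4)^2*(n + 1)*(n^2 - 5*n + 4) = (n - 4)^2*(n - 1)*(n + 1)*(n - 4)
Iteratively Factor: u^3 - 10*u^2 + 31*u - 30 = (u - 2)*(u^2 - 8*u + 15) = (u - 5)*(u - 2)*(u - 3)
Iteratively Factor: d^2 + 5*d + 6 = (d + 3)*(d + 2)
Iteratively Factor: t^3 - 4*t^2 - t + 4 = (t + 1)*(t^2 - 5*t + 4) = (t - 1)*(t + 1)*(t - 4)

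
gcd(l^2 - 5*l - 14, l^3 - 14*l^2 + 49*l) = l - 7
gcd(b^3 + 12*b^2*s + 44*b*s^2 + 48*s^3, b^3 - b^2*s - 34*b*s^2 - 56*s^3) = b^2 + 6*b*s + 8*s^2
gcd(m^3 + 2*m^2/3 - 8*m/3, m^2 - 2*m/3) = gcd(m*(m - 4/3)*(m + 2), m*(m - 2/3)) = m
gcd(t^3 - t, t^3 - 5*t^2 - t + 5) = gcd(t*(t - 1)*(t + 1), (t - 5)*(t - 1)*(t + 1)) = t^2 - 1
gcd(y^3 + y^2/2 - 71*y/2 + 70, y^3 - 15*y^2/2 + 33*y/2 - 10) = y^2 - 13*y/2 + 10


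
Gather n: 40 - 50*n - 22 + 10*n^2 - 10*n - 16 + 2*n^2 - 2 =12*n^2 - 60*n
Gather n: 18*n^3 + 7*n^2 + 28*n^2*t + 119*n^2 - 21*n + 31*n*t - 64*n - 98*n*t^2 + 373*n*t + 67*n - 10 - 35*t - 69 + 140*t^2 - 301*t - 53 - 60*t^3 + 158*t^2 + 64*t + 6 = 18*n^3 + n^2*(28*t + 126) + n*(-98*t^2 + 404*t - 18) - 60*t^3 + 298*t^2 - 272*t - 126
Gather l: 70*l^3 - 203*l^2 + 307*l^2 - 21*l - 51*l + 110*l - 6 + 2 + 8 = 70*l^3 + 104*l^2 + 38*l + 4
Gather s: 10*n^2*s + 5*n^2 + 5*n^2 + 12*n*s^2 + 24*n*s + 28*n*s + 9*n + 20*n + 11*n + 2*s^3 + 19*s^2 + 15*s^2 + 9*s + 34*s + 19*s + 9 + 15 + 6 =10*n^2 + 40*n + 2*s^3 + s^2*(12*n + 34) + s*(10*n^2 + 52*n + 62) + 30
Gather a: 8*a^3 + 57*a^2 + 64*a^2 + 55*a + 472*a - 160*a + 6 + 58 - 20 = 8*a^3 + 121*a^2 + 367*a + 44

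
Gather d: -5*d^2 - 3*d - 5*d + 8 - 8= -5*d^2 - 8*d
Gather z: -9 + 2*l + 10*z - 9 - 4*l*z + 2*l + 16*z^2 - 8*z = 4*l + 16*z^2 + z*(2 - 4*l) - 18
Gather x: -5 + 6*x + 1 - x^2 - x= -x^2 + 5*x - 4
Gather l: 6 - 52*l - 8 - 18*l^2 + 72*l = -18*l^2 + 20*l - 2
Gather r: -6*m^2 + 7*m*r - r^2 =-6*m^2 + 7*m*r - r^2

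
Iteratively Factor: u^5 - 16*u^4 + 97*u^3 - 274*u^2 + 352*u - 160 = (u - 5)*(u^4 - 11*u^3 + 42*u^2 - 64*u + 32) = (u - 5)*(u - 4)*(u^3 - 7*u^2 + 14*u - 8) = (u - 5)*(u - 4)*(u - 2)*(u^2 - 5*u + 4) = (u - 5)*(u - 4)*(u - 2)*(u - 1)*(u - 4)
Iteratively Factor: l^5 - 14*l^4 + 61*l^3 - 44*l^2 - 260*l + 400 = (l - 2)*(l^4 - 12*l^3 + 37*l^2 + 30*l - 200) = (l - 4)*(l - 2)*(l^3 - 8*l^2 + 5*l + 50) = (l - 5)*(l - 4)*(l - 2)*(l^2 - 3*l - 10) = (l - 5)^2*(l - 4)*(l - 2)*(l + 2)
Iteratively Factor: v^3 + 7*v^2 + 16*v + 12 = (v + 3)*(v^2 + 4*v + 4) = (v + 2)*(v + 3)*(v + 2)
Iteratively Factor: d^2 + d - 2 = (d + 2)*(d - 1)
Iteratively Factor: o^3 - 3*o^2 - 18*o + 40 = (o - 2)*(o^2 - o - 20) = (o - 5)*(o - 2)*(o + 4)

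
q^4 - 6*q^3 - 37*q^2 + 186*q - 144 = (q - 8)*(q - 3)*(q - 1)*(q + 6)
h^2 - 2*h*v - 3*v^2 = (h - 3*v)*(h + v)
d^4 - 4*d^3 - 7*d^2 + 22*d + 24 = (d - 4)*(d - 3)*(d + 1)*(d + 2)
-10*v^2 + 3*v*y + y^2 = (-2*v + y)*(5*v + y)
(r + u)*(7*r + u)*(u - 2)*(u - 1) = 7*r^2*u^2 - 21*r^2*u + 14*r^2 + 8*r*u^3 - 24*r*u^2 + 16*r*u + u^4 - 3*u^3 + 2*u^2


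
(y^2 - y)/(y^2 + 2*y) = (y - 1)/(y + 2)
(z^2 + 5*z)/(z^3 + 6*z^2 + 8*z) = (z + 5)/(z^2 + 6*z + 8)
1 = 1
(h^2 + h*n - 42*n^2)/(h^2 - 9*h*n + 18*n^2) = (h + 7*n)/(h - 3*n)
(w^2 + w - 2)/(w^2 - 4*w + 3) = (w + 2)/(w - 3)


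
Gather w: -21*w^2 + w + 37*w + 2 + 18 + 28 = -21*w^2 + 38*w + 48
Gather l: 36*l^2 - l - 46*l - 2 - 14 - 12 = 36*l^2 - 47*l - 28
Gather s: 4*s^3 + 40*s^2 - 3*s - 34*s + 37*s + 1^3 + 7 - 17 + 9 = 4*s^3 + 40*s^2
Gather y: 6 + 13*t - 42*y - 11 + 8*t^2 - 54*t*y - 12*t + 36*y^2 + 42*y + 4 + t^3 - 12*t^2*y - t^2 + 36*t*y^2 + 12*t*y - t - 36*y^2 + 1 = t^3 + 7*t^2 + 36*t*y^2 + y*(-12*t^2 - 42*t)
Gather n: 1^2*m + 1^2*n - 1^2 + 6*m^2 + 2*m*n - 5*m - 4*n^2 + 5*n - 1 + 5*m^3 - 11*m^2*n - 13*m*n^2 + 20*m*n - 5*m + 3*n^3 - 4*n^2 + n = 5*m^3 + 6*m^2 - 9*m + 3*n^3 + n^2*(-13*m - 8) + n*(-11*m^2 + 22*m + 7) - 2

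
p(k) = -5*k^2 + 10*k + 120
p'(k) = 10 - 10*k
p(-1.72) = 88.01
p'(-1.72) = 27.20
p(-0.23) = 117.44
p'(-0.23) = 12.30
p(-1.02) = 104.60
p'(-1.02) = 20.20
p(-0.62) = 111.88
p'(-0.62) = 16.20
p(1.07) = 124.98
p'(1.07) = -0.70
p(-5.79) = -105.52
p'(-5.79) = 67.90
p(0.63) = 124.32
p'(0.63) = 3.70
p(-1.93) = 82.08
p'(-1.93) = 29.30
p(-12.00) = -720.00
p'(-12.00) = 130.00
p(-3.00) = 45.00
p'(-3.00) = 40.00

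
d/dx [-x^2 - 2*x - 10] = -2*x - 2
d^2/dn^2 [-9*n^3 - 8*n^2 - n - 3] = -54*n - 16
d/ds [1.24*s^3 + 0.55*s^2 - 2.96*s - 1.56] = 3.72*s^2 + 1.1*s - 2.96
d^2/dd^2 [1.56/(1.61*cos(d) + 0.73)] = (4.043676*sin(d)^2 + 1.833468*cos(d) + 4.043676)/(1.61*cos(d) + 0.73)^3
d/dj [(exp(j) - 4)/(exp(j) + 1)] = 5/(4*cosh(j/2)^2)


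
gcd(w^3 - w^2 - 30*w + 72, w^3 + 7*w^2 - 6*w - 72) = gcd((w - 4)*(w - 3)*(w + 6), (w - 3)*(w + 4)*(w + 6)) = w^2 + 3*w - 18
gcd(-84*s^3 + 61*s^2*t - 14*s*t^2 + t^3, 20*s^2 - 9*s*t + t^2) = 4*s - t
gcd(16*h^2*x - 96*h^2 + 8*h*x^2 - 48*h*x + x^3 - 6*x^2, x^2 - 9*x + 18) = x - 6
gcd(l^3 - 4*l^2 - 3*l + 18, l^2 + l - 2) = l + 2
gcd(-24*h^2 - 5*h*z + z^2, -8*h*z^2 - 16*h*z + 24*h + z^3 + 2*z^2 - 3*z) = -8*h + z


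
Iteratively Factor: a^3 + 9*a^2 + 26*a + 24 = (a + 3)*(a^2 + 6*a + 8) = (a + 2)*(a + 3)*(a + 4)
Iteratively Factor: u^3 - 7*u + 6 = (u - 2)*(u^2 + 2*u - 3) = (u - 2)*(u - 1)*(u + 3)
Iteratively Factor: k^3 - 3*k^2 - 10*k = (k)*(k^2 - 3*k - 10) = k*(k + 2)*(k - 5)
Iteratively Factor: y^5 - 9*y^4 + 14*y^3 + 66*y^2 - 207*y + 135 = (y - 5)*(y^4 - 4*y^3 - 6*y^2 + 36*y - 27) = (y - 5)*(y + 3)*(y^3 - 7*y^2 + 15*y - 9) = (y - 5)*(y - 3)*(y + 3)*(y^2 - 4*y + 3) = (y - 5)*(y - 3)*(y - 1)*(y + 3)*(y - 3)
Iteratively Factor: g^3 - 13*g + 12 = (g + 4)*(g^2 - 4*g + 3) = (g - 3)*(g + 4)*(g - 1)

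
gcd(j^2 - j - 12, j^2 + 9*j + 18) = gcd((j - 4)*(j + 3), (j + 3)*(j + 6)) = j + 3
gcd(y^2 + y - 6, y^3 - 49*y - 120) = y + 3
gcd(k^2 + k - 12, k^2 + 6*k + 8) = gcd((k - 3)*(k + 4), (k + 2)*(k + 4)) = k + 4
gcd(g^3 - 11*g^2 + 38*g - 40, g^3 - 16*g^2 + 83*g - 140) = g^2 - 9*g + 20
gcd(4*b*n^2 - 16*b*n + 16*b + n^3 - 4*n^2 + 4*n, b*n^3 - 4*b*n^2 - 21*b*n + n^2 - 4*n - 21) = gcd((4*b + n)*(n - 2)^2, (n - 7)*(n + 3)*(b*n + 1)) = 1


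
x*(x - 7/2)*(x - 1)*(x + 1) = x^4 - 7*x^3/2 - x^2 + 7*x/2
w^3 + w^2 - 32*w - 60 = (w - 6)*(w + 2)*(w + 5)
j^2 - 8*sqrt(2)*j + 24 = (j - 6*sqrt(2))*(j - 2*sqrt(2))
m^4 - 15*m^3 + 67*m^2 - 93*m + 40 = (m - 8)*(m - 5)*(m - 1)^2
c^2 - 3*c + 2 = (c - 2)*(c - 1)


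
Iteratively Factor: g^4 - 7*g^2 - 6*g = (g - 3)*(g^3 + 3*g^2 + 2*g) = (g - 3)*(g + 2)*(g^2 + g) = (g - 3)*(g + 1)*(g + 2)*(g)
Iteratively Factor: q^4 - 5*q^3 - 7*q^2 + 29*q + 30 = (q + 1)*(q^3 - 6*q^2 - q + 30) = (q - 3)*(q + 1)*(q^2 - 3*q - 10) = (q - 5)*(q - 3)*(q + 1)*(q + 2)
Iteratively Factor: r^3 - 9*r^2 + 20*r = (r - 4)*(r^2 - 5*r) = (r - 5)*(r - 4)*(r)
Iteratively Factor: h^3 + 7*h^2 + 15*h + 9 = (h + 3)*(h^2 + 4*h + 3) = (h + 3)^2*(h + 1)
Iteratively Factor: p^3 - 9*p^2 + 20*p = (p)*(p^2 - 9*p + 20) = p*(p - 5)*(p - 4)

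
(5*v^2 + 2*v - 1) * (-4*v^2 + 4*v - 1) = -20*v^4 + 12*v^3 + 7*v^2 - 6*v + 1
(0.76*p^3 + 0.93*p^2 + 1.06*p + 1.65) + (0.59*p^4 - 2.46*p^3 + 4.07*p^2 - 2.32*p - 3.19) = 0.59*p^4 - 1.7*p^3 + 5.0*p^2 - 1.26*p - 1.54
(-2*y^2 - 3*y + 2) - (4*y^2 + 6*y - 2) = -6*y^2 - 9*y + 4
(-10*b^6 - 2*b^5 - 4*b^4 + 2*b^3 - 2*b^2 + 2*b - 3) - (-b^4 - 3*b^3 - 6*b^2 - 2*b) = -10*b^6 - 2*b^5 - 3*b^4 + 5*b^3 + 4*b^2 + 4*b - 3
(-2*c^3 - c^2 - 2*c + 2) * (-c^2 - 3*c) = 2*c^5 + 7*c^4 + 5*c^3 + 4*c^2 - 6*c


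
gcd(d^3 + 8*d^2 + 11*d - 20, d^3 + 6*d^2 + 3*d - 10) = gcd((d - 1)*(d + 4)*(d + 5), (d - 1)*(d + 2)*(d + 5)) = d^2 + 4*d - 5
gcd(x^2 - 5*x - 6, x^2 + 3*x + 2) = x + 1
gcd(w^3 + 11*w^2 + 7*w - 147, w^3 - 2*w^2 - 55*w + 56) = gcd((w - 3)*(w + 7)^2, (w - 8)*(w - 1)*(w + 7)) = w + 7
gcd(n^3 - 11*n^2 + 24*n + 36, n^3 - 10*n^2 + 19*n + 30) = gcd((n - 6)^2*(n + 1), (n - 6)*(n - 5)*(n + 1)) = n^2 - 5*n - 6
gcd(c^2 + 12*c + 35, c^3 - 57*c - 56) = c + 7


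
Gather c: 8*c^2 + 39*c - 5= 8*c^2 + 39*c - 5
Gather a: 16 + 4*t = 4*t + 16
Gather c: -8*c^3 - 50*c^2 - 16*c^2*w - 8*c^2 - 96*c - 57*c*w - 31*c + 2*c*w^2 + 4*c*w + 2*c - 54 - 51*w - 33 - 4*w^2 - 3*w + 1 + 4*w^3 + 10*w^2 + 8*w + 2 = -8*c^3 + c^2*(-16*w - 58) + c*(2*w^2 - 53*w - 125) + 4*w^3 + 6*w^2 - 46*w - 84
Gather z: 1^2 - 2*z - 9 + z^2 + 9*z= z^2 + 7*z - 8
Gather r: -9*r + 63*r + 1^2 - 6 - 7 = 54*r - 12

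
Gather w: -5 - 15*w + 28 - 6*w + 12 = 35 - 21*w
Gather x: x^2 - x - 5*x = x^2 - 6*x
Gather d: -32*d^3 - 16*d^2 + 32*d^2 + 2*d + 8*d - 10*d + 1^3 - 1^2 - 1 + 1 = -32*d^3 + 16*d^2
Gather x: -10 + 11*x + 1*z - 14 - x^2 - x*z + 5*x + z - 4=-x^2 + x*(16 - z) + 2*z - 28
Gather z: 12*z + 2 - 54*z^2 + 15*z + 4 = -54*z^2 + 27*z + 6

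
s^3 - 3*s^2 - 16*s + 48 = (s - 4)*(s - 3)*(s + 4)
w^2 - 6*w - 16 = (w - 8)*(w + 2)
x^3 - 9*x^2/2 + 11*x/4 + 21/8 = (x - 7/2)*(x - 3/2)*(x + 1/2)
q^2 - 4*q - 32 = (q - 8)*(q + 4)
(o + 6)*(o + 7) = o^2 + 13*o + 42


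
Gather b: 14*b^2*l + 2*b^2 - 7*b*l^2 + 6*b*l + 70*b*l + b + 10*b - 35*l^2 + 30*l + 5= b^2*(14*l + 2) + b*(-7*l^2 + 76*l + 11) - 35*l^2 + 30*l + 5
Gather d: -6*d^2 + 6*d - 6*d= -6*d^2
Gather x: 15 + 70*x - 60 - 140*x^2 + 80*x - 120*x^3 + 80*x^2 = -120*x^3 - 60*x^2 + 150*x - 45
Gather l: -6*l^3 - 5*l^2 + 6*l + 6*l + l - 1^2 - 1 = -6*l^3 - 5*l^2 + 13*l - 2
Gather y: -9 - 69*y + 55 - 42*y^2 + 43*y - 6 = -42*y^2 - 26*y + 40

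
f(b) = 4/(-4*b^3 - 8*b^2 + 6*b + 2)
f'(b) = 4*(12*b^2 + 16*b - 6)/(-4*b^3 - 8*b^2 + 6*b + 2)^2 = 2*(6*b^2 + 8*b - 3)/(2*b^3 + 4*b^2 - 3*b - 1)^2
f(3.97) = -0.01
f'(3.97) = 0.01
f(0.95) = -1.36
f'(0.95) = 9.21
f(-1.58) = -0.34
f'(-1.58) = -0.04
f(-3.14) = 0.14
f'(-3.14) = 0.31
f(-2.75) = 0.49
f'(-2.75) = 2.43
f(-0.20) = 7.81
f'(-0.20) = -133.06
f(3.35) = -0.02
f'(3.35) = 0.02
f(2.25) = -0.06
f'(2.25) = 0.07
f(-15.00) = 0.00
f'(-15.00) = 0.00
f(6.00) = 0.00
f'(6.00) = 0.00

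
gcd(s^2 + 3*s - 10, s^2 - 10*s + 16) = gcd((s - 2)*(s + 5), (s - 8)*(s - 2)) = s - 2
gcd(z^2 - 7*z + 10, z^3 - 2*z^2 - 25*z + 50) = z^2 - 7*z + 10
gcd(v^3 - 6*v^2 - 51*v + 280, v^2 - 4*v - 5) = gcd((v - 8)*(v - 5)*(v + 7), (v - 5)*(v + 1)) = v - 5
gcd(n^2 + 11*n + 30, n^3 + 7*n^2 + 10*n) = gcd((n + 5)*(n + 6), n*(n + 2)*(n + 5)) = n + 5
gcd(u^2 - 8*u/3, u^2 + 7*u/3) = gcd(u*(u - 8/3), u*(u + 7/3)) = u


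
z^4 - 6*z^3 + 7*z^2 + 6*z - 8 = (z - 4)*(z - 2)*(z - 1)*(z + 1)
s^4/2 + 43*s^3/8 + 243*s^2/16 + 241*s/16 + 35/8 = (s/2 + 1)*(s + 1/2)*(s + 5/4)*(s + 7)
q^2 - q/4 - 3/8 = (q - 3/4)*(q + 1/2)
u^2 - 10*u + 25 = (u - 5)^2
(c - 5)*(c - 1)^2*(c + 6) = c^4 - c^3 - 31*c^2 + 61*c - 30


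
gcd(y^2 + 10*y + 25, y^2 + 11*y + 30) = y + 5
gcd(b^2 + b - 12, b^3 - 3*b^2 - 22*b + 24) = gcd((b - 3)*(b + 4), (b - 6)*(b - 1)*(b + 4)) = b + 4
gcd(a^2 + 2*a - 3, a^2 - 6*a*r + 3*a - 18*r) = a + 3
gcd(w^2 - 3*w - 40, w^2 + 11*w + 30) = w + 5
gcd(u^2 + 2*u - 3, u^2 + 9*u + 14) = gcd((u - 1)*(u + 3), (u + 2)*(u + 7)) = 1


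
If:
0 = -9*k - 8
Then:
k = -8/9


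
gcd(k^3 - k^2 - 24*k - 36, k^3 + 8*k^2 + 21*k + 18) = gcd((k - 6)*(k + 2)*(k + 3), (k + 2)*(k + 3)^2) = k^2 + 5*k + 6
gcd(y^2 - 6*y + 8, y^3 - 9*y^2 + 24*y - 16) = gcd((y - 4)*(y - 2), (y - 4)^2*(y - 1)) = y - 4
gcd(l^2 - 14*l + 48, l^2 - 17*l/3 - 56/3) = l - 8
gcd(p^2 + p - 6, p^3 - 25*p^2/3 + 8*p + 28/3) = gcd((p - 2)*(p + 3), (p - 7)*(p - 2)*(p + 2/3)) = p - 2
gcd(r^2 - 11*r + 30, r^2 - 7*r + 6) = r - 6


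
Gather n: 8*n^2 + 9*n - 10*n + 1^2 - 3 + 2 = 8*n^2 - n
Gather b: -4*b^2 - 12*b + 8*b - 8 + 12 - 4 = -4*b^2 - 4*b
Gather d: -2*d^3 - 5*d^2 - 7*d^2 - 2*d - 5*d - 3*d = -2*d^3 - 12*d^2 - 10*d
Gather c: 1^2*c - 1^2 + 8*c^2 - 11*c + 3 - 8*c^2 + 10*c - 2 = 0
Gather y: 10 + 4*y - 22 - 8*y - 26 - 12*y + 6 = -16*y - 32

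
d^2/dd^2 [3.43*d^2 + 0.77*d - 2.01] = 6.86000000000000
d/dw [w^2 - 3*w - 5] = 2*w - 3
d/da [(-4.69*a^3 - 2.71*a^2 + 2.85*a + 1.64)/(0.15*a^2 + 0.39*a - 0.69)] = (-0.7035*a^4 - 3.6582*a^3 + 8.2239*a^2 + 3.2478*a - 2.6061)/(0.0225*a^4 + 0.117*a^3 - 0.0549*a^2 - 0.5382*a + 0.4761)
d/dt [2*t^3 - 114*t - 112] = 6*t^2 - 114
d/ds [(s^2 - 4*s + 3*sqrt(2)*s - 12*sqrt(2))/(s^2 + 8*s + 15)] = 3*(-sqrt(2)*s^2 + 4*s^2 + 10*s + 8*sqrt(2)*s - 20 + 47*sqrt(2))/(s^4 + 16*s^3 + 94*s^2 + 240*s + 225)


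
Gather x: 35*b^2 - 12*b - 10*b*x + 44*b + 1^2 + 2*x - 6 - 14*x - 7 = 35*b^2 + 32*b + x*(-10*b - 12) - 12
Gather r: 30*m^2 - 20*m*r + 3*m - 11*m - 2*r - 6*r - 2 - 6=30*m^2 - 8*m + r*(-20*m - 8) - 8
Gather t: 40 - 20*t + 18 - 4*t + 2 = 60 - 24*t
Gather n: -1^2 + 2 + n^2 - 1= n^2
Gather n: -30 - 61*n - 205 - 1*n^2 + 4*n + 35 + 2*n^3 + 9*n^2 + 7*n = 2*n^3 + 8*n^2 - 50*n - 200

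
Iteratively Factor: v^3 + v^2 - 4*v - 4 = (v + 1)*(v^2 - 4) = (v - 2)*(v + 1)*(v + 2)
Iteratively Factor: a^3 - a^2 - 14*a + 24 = (a + 4)*(a^2 - 5*a + 6) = (a - 2)*(a + 4)*(a - 3)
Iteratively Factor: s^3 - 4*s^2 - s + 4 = (s + 1)*(s^2 - 5*s + 4) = (s - 4)*(s + 1)*(s - 1)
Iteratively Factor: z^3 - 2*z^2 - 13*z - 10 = (z + 2)*(z^2 - 4*z - 5) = (z - 5)*(z + 2)*(z + 1)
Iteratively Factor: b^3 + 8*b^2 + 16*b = (b + 4)*(b^2 + 4*b) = b*(b + 4)*(b + 4)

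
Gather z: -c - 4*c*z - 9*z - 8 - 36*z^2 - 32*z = -c - 36*z^2 + z*(-4*c - 41) - 8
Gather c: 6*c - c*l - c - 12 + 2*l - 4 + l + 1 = c*(5 - l) + 3*l - 15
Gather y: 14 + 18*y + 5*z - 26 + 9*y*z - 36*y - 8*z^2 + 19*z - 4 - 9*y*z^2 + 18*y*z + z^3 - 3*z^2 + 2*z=y*(-9*z^2 + 27*z - 18) + z^3 - 11*z^2 + 26*z - 16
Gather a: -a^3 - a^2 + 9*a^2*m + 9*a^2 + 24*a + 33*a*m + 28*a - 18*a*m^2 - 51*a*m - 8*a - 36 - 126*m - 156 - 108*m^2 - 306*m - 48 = -a^3 + a^2*(9*m + 8) + a*(-18*m^2 - 18*m + 44) - 108*m^2 - 432*m - 240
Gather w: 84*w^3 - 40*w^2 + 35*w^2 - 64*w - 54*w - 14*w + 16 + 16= 84*w^3 - 5*w^2 - 132*w + 32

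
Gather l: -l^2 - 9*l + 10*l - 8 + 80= -l^2 + l + 72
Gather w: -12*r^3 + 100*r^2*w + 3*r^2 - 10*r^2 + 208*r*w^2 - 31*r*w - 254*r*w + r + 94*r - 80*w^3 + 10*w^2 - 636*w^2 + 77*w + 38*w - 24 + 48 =-12*r^3 - 7*r^2 + 95*r - 80*w^3 + w^2*(208*r - 626) + w*(100*r^2 - 285*r + 115) + 24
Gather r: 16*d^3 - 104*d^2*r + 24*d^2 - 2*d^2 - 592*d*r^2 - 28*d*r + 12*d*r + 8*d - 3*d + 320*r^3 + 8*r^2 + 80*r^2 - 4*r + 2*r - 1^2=16*d^3 + 22*d^2 + 5*d + 320*r^3 + r^2*(88 - 592*d) + r*(-104*d^2 - 16*d - 2) - 1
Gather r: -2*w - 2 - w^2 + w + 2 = -w^2 - w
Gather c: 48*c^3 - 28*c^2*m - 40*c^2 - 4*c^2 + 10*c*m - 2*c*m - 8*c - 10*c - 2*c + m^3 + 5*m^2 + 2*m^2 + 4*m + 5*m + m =48*c^3 + c^2*(-28*m - 44) + c*(8*m - 20) + m^3 + 7*m^2 + 10*m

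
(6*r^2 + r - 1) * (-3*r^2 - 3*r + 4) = -18*r^4 - 21*r^3 + 24*r^2 + 7*r - 4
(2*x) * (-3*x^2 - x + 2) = -6*x^3 - 2*x^2 + 4*x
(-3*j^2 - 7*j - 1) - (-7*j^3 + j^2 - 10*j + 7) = 7*j^3 - 4*j^2 + 3*j - 8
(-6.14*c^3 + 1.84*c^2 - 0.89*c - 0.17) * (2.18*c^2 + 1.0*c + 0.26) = -13.3852*c^5 - 2.1288*c^4 - 1.6966*c^3 - 0.7822*c^2 - 0.4014*c - 0.0442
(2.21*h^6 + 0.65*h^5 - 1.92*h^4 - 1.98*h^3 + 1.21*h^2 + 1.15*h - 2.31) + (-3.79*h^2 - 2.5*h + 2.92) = 2.21*h^6 + 0.65*h^5 - 1.92*h^4 - 1.98*h^3 - 2.58*h^2 - 1.35*h + 0.61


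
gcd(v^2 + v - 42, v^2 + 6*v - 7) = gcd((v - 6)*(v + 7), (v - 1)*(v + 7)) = v + 7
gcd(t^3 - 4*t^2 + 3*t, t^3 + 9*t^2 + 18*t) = t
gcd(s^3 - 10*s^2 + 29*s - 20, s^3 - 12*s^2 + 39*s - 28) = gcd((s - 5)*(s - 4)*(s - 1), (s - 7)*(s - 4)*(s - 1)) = s^2 - 5*s + 4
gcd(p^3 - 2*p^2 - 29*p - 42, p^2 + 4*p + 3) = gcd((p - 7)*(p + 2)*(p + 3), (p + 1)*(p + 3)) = p + 3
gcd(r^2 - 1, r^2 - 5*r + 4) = r - 1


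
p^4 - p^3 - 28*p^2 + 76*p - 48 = (p - 4)*(p - 2)*(p - 1)*(p + 6)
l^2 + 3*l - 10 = (l - 2)*(l + 5)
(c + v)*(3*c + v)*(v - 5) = 3*c^2*v - 15*c^2 + 4*c*v^2 - 20*c*v + v^3 - 5*v^2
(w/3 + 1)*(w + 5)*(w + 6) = w^3/3 + 14*w^2/3 + 21*w + 30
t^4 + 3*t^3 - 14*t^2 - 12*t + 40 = (t - 2)^2*(t + 2)*(t + 5)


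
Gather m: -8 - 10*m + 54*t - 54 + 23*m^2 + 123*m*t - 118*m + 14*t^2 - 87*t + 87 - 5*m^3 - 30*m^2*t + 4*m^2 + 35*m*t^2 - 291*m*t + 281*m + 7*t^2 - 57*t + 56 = -5*m^3 + m^2*(27 - 30*t) + m*(35*t^2 - 168*t + 153) + 21*t^2 - 90*t + 81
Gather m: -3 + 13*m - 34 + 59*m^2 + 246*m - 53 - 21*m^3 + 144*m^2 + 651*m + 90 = -21*m^3 + 203*m^2 + 910*m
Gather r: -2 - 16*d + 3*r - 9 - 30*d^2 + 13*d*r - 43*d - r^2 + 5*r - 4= -30*d^2 - 59*d - r^2 + r*(13*d + 8) - 15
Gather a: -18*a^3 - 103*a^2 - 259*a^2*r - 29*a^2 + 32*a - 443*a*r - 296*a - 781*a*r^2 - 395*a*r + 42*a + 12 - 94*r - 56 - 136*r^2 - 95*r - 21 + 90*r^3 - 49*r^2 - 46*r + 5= -18*a^3 + a^2*(-259*r - 132) + a*(-781*r^2 - 838*r - 222) + 90*r^3 - 185*r^2 - 235*r - 60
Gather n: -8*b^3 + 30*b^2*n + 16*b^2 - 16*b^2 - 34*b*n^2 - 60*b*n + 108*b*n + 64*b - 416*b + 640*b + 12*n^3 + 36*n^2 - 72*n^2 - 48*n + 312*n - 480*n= -8*b^3 + 288*b + 12*n^3 + n^2*(-34*b - 36) + n*(30*b^2 + 48*b - 216)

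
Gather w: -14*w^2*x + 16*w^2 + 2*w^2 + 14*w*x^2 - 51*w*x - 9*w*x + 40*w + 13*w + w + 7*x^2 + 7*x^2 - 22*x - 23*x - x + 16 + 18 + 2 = w^2*(18 - 14*x) + w*(14*x^2 - 60*x + 54) + 14*x^2 - 46*x + 36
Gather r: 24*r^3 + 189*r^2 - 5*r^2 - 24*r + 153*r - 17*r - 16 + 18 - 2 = 24*r^3 + 184*r^2 + 112*r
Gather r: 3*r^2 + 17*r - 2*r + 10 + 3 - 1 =3*r^2 + 15*r + 12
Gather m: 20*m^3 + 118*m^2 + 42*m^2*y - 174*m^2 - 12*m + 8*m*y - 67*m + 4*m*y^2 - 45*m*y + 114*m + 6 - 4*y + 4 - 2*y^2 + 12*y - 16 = 20*m^3 + m^2*(42*y - 56) + m*(4*y^2 - 37*y + 35) - 2*y^2 + 8*y - 6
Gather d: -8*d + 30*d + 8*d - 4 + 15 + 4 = 30*d + 15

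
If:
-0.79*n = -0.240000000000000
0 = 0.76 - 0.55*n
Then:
No Solution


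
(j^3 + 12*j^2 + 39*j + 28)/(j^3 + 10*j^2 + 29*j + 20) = (j + 7)/(j + 5)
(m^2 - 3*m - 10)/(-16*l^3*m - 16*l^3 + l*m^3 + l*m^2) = (-m^2 + 3*m + 10)/(l*(16*l^2*m + 16*l^2 - m^3 - m^2))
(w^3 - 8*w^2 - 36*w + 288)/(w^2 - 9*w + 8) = (w^2 - 36)/(w - 1)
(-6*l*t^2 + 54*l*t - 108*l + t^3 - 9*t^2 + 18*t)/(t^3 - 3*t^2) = -6*l/t + 36*l/t^2 + 1 - 6/t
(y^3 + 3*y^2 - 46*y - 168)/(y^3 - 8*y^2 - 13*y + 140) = (y + 6)/(y - 5)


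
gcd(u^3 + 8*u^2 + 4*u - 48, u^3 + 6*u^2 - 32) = u^2 + 2*u - 8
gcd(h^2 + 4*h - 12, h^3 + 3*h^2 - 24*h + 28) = h - 2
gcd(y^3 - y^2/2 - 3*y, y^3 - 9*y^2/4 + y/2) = y^2 - 2*y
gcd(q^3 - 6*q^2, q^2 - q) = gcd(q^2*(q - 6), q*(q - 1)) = q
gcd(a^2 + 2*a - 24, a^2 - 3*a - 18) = 1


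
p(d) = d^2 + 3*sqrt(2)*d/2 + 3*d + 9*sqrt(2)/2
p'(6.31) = 17.74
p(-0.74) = 3.12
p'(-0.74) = 3.64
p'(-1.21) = 2.70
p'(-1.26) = 2.60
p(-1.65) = 0.64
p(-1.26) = 1.50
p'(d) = 2*d + 3*sqrt(2)/2 + 3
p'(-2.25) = 0.62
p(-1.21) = 1.63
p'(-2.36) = 0.40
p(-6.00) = 11.64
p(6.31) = 78.50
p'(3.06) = 11.24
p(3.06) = 31.40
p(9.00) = 133.46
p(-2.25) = -0.10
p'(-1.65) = 1.82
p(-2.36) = -0.15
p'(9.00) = 23.12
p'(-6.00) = -6.88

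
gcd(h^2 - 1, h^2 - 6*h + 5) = h - 1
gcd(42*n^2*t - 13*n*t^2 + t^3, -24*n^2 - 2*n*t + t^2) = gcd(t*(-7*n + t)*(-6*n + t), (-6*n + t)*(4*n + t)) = -6*n + t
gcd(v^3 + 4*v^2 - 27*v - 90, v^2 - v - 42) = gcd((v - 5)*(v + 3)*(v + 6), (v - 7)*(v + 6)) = v + 6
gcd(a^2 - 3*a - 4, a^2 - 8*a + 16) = a - 4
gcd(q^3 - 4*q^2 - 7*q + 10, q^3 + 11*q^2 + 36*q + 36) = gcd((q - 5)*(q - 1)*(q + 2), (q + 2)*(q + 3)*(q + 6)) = q + 2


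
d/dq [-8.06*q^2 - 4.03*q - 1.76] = -16.12*q - 4.03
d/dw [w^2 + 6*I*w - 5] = 2*w + 6*I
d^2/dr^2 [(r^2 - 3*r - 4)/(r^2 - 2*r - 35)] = 2*(-r^3 + 93*r^2 - 291*r + 1279)/(r^6 - 6*r^5 - 93*r^4 + 412*r^3 + 3255*r^2 - 7350*r - 42875)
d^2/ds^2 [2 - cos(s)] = cos(s)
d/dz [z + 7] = 1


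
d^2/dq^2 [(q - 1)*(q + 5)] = 2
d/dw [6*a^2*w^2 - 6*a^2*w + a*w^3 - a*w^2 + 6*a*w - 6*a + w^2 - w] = 12*a^2*w - 6*a^2 + 3*a*w^2 - 2*a*w + 6*a + 2*w - 1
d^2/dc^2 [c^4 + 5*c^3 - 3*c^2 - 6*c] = 12*c^2 + 30*c - 6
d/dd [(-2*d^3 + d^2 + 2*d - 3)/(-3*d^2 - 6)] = 2*(d^4 + 7*d^2 - 5*d - 2)/(3*(d^4 + 4*d^2 + 4))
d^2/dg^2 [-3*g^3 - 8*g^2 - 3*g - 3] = -18*g - 16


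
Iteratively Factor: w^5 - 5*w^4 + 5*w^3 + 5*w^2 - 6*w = (w - 3)*(w^4 - 2*w^3 - w^2 + 2*w) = (w - 3)*(w - 1)*(w^3 - w^2 - 2*w) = (w - 3)*(w - 2)*(w - 1)*(w^2 + w) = (w - 3)*(w - 2)*(w - 1)*(w + 1)*(w)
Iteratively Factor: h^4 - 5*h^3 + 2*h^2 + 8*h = (h + 1)*(h^3 - 6*h^2 + 8*h) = h*(h + 1)*(h^2 - 6*h + 8) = h*(h - 4)*(h + 1)*(h - 2)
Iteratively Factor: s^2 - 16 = (s - 4)*(s + 4)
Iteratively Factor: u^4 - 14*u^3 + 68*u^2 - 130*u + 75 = (u - 5)*(u^3 - 9*u^2 + 23*u - 15) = (u - 5)^2*(u^2 - 4*u + 3) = (u - 5)^2*(u - 1)*(u - 3)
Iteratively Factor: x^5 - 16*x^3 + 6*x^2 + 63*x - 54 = (x + 3)*(x^4 - 3*x^3 - 7*x^2 + 27*x - 18) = (x - 3)*(x + 3)*(x^3 - 7*x + 6) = (x - 3)*(x - 2)*(x + 3)*(x^2 + 2*x - 3) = (x - 3)*(x - 2)*(x - 1)*(x + 3)*(x + 3)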